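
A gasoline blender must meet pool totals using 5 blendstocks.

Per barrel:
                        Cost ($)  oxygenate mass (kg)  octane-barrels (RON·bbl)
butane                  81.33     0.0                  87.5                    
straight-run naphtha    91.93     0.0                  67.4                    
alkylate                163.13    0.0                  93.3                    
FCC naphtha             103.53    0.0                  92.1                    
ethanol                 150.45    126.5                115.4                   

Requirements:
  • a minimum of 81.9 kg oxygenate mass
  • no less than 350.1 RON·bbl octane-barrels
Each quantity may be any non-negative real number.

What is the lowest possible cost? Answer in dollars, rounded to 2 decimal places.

Let x1 = barrels of butane, x2 = barrels of straight-run naphtha, x3 = barrels of alkylate, x4 = barrels of FCC naphtha, x5 = barrels of ethanol.
min 81.33x1 + 91.93x2 + 163.13x3 + 103.53x4 + 150.45x5 with:
  126.5x5 ≥ 81.9   (oxygenate mass)
  87.5x1 + 67.4x2 + 93.3x3 + 92.1x4 + 115.4x5 ≥ 350.1   (octane-barrels)
  x1, x2, x3, x4, x5 ≥ 0.
The optimal basis is {butane, ethanol}; straight-run naphtha, alkylate, FCC naphtha drop out. Binding constraints: oxygenate mass and octane-barrels.
That vertex is x1 = 3.14727, x5 = 0.647431.
Total cost: 81.33·3.14727 + 150.45·0.647431 = 353.3735.

$353.37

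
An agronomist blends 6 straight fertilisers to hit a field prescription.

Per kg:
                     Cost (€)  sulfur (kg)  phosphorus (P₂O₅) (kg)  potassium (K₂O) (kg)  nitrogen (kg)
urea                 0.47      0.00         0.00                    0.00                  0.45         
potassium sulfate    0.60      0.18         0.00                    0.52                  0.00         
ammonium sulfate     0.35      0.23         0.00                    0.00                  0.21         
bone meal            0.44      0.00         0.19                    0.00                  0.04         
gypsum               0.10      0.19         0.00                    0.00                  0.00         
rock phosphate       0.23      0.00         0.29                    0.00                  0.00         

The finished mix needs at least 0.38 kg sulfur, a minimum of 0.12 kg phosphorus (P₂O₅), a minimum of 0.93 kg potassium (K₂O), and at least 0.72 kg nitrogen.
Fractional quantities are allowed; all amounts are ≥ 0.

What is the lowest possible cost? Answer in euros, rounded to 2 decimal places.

Let x1 = kg of urea, x2 = kg of potassium sulfate, x3 = kg of ammonium sulfate, x4 = kg of bone meal, x5 = kg of gypsum, x6 = kg of rock phosphate.
Minimize 0.47x1 + 0.6x2 + 0.35x3 + 0.44x4 + 0.1x5 + 0.23x6 s.t.:
  0.18x2 + 0.23x3 + 0.19x5 ≥ 0.38   (sulfur)
  0.19x4 + 0.29x6 ≥ 0.12   (phosphorus (P₂O₅))
  0.52x2 ≥ 0.93   (potassium (K₂O))
  0.45x1 + 0.21x3 + 0.04x4 ≥ 0.72   (nitrogen)
  x1, x2, x3, x4, x5, x6 ≥ 0.
The minimum-cost mix takes nothing from ammonium sulfate, bone meal — only urea, potassium sulfate, gypsum, rock phosphate. There the sulfur, phosphorus (P₂O₅), potassium (K₂O), nitrogen constraints are tight.
Solving gives x1 = 1.6, x2 = 1.788, x5 = 0.3057, x6 = 0.4138.
Cost = 0.47·1.6 + 0.6·1.788 + 0.1·0.3057 + 0.23·0.4138 = 1.9505.

€1.95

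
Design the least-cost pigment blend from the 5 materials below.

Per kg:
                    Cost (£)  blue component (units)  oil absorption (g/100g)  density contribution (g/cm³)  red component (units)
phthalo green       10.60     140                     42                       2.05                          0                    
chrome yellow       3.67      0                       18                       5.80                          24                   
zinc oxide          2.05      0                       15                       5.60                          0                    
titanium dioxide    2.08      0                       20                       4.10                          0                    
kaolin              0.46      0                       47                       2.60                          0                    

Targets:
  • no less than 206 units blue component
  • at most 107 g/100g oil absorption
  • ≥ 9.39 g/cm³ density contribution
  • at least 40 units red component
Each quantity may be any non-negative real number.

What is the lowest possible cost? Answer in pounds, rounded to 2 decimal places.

£21.71

Let x1 = kg of phthalo green, x2 = kg of chrome yellow, x3 = kg of zinc oxide, x4 = kg of titanium dioxide, x5 = kg of kaolin.
Minimize 10.6x1 + 3.67x2 + 2.05x3 + 2.08x4 + 0.46x5 subject to:
  140x1 ≥ 206   (blue component)
  42x1 + 18x2 + 15x3 + 20x4 + 47x5 ≤ 107   (oil absorption)
  2.05x1 + 5.8x2 + 5.6x3 + 4.1x4 + 2.6x5 ≥ 9.39   (density contribution)
  24x2 ≥ 40   (red component)
  x1, x2, x3, x4, x5 ≥ 0.
The optimal basis is {phthalo green, chrome yellow}; zinc oxide, titanium dioxide, kaolin drop out. Binding constraints: blue component and red component.
Solving gives x1 = 1.471, x2 = 1.667.
Total cost: 10.6·1.471 + 3.67·1.667 = 21.7105.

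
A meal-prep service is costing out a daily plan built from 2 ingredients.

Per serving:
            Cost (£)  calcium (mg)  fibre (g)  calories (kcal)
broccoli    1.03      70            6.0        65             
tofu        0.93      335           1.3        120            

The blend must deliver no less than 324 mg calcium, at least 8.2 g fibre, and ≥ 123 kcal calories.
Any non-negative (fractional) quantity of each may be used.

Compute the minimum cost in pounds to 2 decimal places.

£1.91

Let x1 = servings of broccoli, x2 = servings of tofu.
Minimize 1.03x1 + 0.93x2 subject to:
  70x1 + 335x2 ≥ 324   (calcium)
  6x1 + 1.3x2 ≥ 8.2   (fibre)
  65x1 + 120x2 ≥ 123   (calories)
  x1, x2 ≥ 0.
Both inputs are positive at the optimum. There the calcium and fibre constraints are tight.
That vertex is x1 = 1.212, x2 = 0.7139.
Hence cost = 1.03·1.212 + 0.93·0.7139 = £1.9123.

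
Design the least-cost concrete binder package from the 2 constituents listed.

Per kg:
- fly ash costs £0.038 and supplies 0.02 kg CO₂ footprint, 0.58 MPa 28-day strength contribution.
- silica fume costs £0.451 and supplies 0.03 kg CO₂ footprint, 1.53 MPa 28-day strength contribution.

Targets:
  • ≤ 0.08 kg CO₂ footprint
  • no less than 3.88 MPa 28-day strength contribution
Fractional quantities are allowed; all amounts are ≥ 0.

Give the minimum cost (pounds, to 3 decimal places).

£1.083

Treat it as an LP. Let x1 = kg of fly ash, x2 = kg of silica fume.
min 0.038x1 + 0.451x2 s.t.:
  0.02x1 + 0.03x2 ≤ 0.08   (CO₂ footprint)
  0.58x1 + 1.53x2 ≥ 3.88   (28-day strength contribution)
  x1, x2 ≥ 0.
Both inputs are positive at the optimum. The CO₂ footprint and 28-day strength contribution requirements are met with equality.
Solving gives x1 = 0.4545, x2 = 2.364.
Cost = 0.038·0.4545 + 0.451·2.364 = 1.08344.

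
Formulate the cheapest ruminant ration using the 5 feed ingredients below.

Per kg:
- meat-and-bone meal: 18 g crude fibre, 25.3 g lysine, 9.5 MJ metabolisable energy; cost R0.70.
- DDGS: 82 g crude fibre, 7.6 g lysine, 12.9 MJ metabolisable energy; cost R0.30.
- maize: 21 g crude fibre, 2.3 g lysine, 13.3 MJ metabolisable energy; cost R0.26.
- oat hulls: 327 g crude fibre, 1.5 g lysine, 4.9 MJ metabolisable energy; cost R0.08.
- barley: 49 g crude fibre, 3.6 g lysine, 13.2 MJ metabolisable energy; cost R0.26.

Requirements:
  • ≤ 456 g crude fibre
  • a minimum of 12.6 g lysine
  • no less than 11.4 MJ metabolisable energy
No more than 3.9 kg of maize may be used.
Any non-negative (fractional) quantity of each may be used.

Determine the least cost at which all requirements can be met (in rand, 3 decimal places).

Let x1 = kg of meat-and-bone meal, x2 = kg of DDGS, x3 = kg of maize, x4 = kg of oat hulls, x5 = kg of barley.
Minimize 0.7x1 + 0.3x2 + 0.26x3 + 0.08x4 + 0.26x5 with:
  18x1 + 82x2 + 21x3 + 327x4 + 49x5 ≤ 456   (crude fibre)
  25.3x1 + 7.6x2 + 2.3x3 + 1.5x4 + 3.6x5 ≥ 12.6   (lysine)
  9.5x1 + 12.9x2 + 13.3x3 + 4.9x4 + 13.2x5 ≥ 11.4   (metabolisable energy)
  x3 ≤ 3.9
  x1, x2, x3, x4, x5 ≥ 0.
The optimal basis is {meat-and-bone meal, DDGS, oat hulls}; maize, barley drop out. The crude fibre, lysine, metabolisable energy requirements are met with equality.
Solving gives x1 = 0.3938, x2 = 0.07983, x4 = 1.353.
Objective = 0.7·0.3938 + 0.3·0.07983 + 0.08·1.353 = 0.40785.

R0.408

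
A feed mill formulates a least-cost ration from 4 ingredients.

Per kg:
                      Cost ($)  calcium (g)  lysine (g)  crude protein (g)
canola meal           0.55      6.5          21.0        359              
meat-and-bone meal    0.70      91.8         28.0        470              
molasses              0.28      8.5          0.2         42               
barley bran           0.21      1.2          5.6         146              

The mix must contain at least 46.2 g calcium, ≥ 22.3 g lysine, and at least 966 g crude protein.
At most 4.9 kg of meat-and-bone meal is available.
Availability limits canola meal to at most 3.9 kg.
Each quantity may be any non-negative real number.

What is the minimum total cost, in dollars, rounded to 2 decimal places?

Let x1 = kg of canola meal, x2 = kg of meat-and-bone meal, x3 = kg of molasses, x4 = kg of barley bran.
Minimise 0.55x1 + 0.7x2 + 0.28x3 + 0.21x4 with:
  6.5x1 + 91.8x2 + 8.5x3 + 1.2x4 ≥ 46.2   (calcium)
  21x1 + 28x2 + 0.2x3 + 5.6x4 ≥ 22.3   (lysine)
  359x1 + 470x2 + 42x3 + 146x4 ≥ 966   (crude protein)
  x2 ≤ 4.9
  x1 ≤ 3.9
  x1, x2, x3, x4 ≥ 0.
The cheapest feasible vertex uses only meat-and-bone meal, barley bran; canola meal, molasses are not used. There the calcium and crude protein constraints are tight.
Optimal quantities: meat-and-bone meal = 0.4351 kg, barley bran = 5.216 kg.
Total cost: 0.7·0.4351 + 0.21·5.216 = 1.3999.

$1.40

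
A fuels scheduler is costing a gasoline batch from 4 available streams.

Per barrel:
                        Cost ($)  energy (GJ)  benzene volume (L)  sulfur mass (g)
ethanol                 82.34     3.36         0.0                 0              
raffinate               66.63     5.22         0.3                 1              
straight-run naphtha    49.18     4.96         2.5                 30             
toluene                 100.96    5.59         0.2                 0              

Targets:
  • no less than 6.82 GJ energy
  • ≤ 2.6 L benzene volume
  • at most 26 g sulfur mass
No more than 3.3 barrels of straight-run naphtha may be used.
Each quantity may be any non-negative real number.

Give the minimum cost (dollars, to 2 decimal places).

$75.04

Treat it as an LP. Let x1 = barrels of ethanol, x2 = barrels of raffinate, x3 = barrels of straight-run naphtha, x4 = barrels of toluene.
Minimize 82.34x1 + 66.63x2 + 49.18x3 + 100.96x4 s.t.:
  3.36x1 + 5.22x2 + 4.96x3 + 5.59x4 ≥ 6.82   (energy)
  0.3x2 + 2.5x3 + 0.2x4 ≤ 2.6   (benzene volume)
  1x2 + 30x3 ≤ 26   (sulfur mass)
  x3 ≤ 3.3
  x1, x2, x3, x4 ≥ 0.
The cheapest feasible vertex uses only raffinate, straight-run naphtha; ethanol, toluene are not used. There the energy and sulfur mass constraints are tight.
So raffinate = 0.4988 barrels, straight-run naphtha = 0.85 barrels.
Objective = 66.63·0.4988 + 49.18·0.85 = 75.0380.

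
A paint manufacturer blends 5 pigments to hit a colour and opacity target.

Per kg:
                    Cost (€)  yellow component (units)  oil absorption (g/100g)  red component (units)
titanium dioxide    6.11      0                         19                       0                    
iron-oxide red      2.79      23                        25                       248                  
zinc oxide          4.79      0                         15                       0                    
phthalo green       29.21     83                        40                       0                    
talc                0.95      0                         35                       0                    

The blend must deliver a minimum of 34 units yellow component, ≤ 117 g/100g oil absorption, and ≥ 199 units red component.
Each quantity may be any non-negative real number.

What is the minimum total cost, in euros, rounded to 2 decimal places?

€4.12

Let x1 = kg of titanium dioxide, x2 = kg of iron-oxide red, x3 = kg of zinc oxide, x4 = kg of phthalo green, x5 = kg of talc.
Minimise 6.11x1 + 2.79x2 + 4.79x3 + 29.21x4 + 0.95x5 subject to:
  23x2 + 83x4 ≥ 34   (yellow component)
  19x1 + 25x2 + 15x3 + 40x4 + 35x5 ≤ 117   (oil absorption)
  248x2 ≥ 199   (red component)
  x1, x2, x3, x4, x5 ≥ 0.
The cheapest feasible vertex uses only iron-oxide red; titanium dioxide, zinc oxide, phthalo green, talc are not used. The yellow component requirement is met with equality.
So iron-oxide red = 1.478 kg.
Total cost: 2.79·1.478 = 4.1236.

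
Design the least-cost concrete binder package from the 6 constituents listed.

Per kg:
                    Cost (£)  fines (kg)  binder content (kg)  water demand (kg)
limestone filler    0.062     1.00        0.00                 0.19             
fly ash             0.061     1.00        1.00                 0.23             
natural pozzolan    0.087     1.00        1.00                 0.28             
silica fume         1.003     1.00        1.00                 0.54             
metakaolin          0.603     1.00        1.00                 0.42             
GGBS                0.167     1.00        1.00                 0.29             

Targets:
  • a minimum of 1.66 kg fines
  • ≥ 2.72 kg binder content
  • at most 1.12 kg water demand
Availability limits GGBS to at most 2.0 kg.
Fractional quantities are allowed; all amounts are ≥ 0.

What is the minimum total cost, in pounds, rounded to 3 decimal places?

Let x1 = kg of limestone filler, x2 = kg of fly ash, x3 = kg of natural pozzolan, x4 = kg of silica fume, x5 = kg of metakaolin, x6 = kg of GGBS.
Minimize 0.062x1 + 0.061x2 + 0.087x3 + 1.003x4 + 0.603x5 + 0.167x6 with:
  1x1 + 1x2 + 1x3 + 1x4 + 1x5 + 1x6 ≥ 1.66   (fines)
  1x2 + 1x3 + 1x4 + 1x5 + 1x6 ≥ 2.72   (binder content)
  0.19x1 + 0.23x2 + 0.28x3 + 0.54x4 + 0.42x5 + 0.29x6 ≤ 1.12   (water demand)
  x6 ≤ 2
  x1, x2, x3, x4, x5, x6 ≥ 0.
The cheapest feasible vertex uses only fly ash; limestone filler, natural pozzolan, silica fume, metakaolin, GGBS are not used. Binding constraint: binder content.
That vertex is x2 = 2.72.
Hence cost = 0.061·2.72 = £0.16592.

£0.166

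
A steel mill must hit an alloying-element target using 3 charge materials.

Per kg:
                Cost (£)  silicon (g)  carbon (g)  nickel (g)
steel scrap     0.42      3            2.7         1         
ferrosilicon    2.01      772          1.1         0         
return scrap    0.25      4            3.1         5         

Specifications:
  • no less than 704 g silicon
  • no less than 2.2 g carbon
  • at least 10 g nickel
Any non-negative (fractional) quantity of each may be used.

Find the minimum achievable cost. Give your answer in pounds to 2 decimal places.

£2.31

This is a linear program. Let x1 = kg of steel scrap, x2 = kg of ferrosilicon, x3 = kg of return scrap.
Minimize 0.42x1 + 2.01x2 + 0.25x3 with:
  3x1 + 772x2 + 4x3 ≥ 704   (silicon)
  2.7x1 + 1.1x2 + 3.1x3 ≥ 2.2   (carbon)
  1x1 + 5x3 ≥ 10   (nickel)
  x1, x2, x3 ≥ 0.
The optimal basis is {ferrosilicon, return scrap}; steel scrap drops out. Binding constraints: silicon and nickel.
Optimal quantities: ferrosilicon = 0.9016 kg, return scrap = 2 kg.
Hence cost = 2.01·0.9016 + 0.25·2 = £2.3122.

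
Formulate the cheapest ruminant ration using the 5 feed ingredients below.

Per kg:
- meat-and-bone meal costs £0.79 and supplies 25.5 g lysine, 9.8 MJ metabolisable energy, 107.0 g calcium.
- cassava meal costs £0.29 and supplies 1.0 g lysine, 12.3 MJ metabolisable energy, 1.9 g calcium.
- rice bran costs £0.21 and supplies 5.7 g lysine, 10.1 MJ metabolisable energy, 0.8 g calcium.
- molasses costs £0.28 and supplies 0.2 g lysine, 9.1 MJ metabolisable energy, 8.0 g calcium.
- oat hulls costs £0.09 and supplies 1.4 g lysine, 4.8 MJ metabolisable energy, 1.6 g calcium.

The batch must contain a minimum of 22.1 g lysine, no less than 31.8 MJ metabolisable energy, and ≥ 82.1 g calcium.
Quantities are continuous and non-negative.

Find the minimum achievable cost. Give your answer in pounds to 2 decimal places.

Let x1 = kg of meat-and-bone meal, x2 = kg of cassava meal, x3 = kg of rice bran, x4 = kg of molasses, x5 = kg of oat hulls.
min 0.79x1 + 0.29x2 + 0.21x3 + 0.28x4 + 0.09x5 s.t.:
  25.5x1 + 1x2 + 5.7x3 + 0.2x4 + 1.4x5 ≥ 22.1   (lysine)
  9.8x1 + 12.3x2 + 10.1x3 + 9.1x4 + 4.8x5 ≥ 31.8   (metabolisable energy)
  107x1 + 1.9x2 + 0.8x3 + 8x4 + 1.6x5 ≥ 82.1   (calcium)
  x1, x2, x3, x4, x5 ≥ 0.
The minimum-cost mix takes nothing from cassava meal, rice bran, molasses — only meat-and-bone meal, oat hulls. There the metabolisable energy and calcium constraints are tight.
Optimal quantities: meat-and-bone meal = 0.6893 kg, oat hulls = 5.218 kg.
Total cost: 0.79·0.6893 + 0.09·5.218 = 1.0142.

£1.01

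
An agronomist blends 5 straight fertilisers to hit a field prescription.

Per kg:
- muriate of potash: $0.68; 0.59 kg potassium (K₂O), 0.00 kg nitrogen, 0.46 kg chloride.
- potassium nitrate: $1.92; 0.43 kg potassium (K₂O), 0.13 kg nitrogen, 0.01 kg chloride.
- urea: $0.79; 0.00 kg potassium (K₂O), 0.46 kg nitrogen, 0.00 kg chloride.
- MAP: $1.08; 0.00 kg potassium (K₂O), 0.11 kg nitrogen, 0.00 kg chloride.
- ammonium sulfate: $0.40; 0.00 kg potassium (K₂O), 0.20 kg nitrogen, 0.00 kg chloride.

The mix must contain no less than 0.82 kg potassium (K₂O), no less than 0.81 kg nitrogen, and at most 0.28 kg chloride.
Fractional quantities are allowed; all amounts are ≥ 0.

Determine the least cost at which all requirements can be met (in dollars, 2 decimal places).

Let x1 = kg of muriate of potash, x2 = kg of potassium nitrate, x3 = kg of urea, x4 = kg of MAP, x5 = kg of ammonium sulfate.
Minimise 0.68x1 + 1.92x2 + 0.79x3 + 1.08x4 + 0.4x5 subject to:
  0.59x1 + 0.43x2 ≥ 0.82   (potassium (K₂O))
  0.13x2 + 0.46x3 + 0.11x4 + 0.2x5 ≥ 0.81   (nitrogen)
  0.46x1 + 0.01x2 ≤ 0.28   (chloride)
  x1, x2, x3, x4, x5 ≥ 0.
The optimal basis is {muriate of potash, potassium nitrate, urea}; MAP, ammonium sulfate drop out. There the potassium (K₂O), nitrogen, chloride constraints are tight.
Optimal quantities: muriate of potash = 0.5847 kg, potassium nitrate = 1.105 kg, urea = 1.449 kg.
Objective = 0.68·0.5847 + 1.92·1.105 + 0.79·1.449 = 3.6639.

$3.66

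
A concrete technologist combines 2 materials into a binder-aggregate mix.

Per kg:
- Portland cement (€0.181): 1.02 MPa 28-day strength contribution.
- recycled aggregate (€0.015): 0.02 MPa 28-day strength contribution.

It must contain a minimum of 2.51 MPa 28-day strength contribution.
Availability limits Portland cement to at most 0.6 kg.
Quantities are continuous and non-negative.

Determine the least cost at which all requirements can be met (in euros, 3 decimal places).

€1.532

Set it up as a linear program. Let x1 = kg of Portland cement, x2 = kg of recycled aggregate.
Minimise 0.181x1 + 0.015x2 s.t.:
  1.02x1 + 0.02x2 ≥ 2.51   (28-day strength contribution)
  x1 ≤ 0.6
  x1, x2 ≥ 0.
Both inputs are positive at the optimum. There the 28-day strength contribution and the Portland cement cap constraints are tight.
So Portland cement = 0.6 kg, recycled aggregate = 94.9 kg.
Cost = 0.181·0.6 + 0.015·94.9 = 1.53210.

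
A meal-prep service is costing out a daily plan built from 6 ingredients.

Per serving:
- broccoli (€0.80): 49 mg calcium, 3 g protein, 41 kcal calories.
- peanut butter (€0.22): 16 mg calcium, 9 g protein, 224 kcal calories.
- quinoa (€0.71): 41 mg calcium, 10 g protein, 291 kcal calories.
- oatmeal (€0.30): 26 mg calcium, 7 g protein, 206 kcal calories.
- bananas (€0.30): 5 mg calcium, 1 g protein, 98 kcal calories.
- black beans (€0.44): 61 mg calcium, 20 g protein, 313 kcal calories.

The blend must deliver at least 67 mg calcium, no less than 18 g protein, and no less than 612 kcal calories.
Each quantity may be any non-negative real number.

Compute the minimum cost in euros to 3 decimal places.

€0.681

Let x1 = servings of broccoli, x2 = servings of peanut butter, x3 = servings of quinoa, x4 = servings of oatmeal, x5 = servings of bananas, x6 = servings of black beans.
Minimize 0.8x1 + 0.22x2 + 0.71x3 + 0.3x4 + 0.3x5 + 0.44x6 s.t.:
  49x1 + 16x2 + 41x3 + 26x4 + 5x5 + 61x6 ≥ 67   (calcium)
  3x1 + 9x2 + 10x3 + 7x4 + 1x5 + 20x6 ≥ 18   (protein)
  41x1 + 224x2 + 291x3 + 206x4 + 98x5 + 313x6 ≥ 612   (calories)
  x1, x2, x3, x4, x5, x6 ≥ 0.
At the optimum only peanut butter, black beans are positive (broccoli, quinoa, oatmeal, bananas = 0). The calcium and calories requirements are met with equality.
That vertex is x2 = 1.89, x6 = 0.6026.
Cost = 0.22·1.89 + 0.44·0.6026 = 0.68094.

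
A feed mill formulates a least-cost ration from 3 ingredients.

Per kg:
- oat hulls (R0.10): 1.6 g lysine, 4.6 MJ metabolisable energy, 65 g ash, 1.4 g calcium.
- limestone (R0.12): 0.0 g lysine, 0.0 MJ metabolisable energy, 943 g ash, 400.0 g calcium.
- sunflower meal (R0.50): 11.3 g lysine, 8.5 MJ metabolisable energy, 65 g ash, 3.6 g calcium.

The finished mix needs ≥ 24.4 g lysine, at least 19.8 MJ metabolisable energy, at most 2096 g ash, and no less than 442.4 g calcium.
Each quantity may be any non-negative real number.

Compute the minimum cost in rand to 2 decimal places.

Let x1 = kg of oat hulls, x2 = kg of limestone, x3 = kg of sunflower meal.
Minimize 0.1x1 + 0.12x2 + 0.5x3 s.t.:
  1.6x1 + 11.3x3 ≥ 24.4   (lysine)
  4.6x1 + 8.5x3 ≥ 19.8   (metabolisable energy)
  65x1 + 943x2 + 65x3 ≤ 2096   (ash)
  1.4x1 + 400x2 + 3.6x3 ≥ 442.4   (calcium)
  x1, x2, x3 ≥ 0.
The optimal mix uses every input. The lysine, metabolisable energy, calcium requirements are met with equality.
Optimal quantities: oat hulls = 0.4257 kg, limestone = 1.086 kg, sunflower meal = 2.099 kg.
Cost = 0.1·0.4257 + 0.12·1.086 + 0.5·2.099 = 1.2224.

R1.22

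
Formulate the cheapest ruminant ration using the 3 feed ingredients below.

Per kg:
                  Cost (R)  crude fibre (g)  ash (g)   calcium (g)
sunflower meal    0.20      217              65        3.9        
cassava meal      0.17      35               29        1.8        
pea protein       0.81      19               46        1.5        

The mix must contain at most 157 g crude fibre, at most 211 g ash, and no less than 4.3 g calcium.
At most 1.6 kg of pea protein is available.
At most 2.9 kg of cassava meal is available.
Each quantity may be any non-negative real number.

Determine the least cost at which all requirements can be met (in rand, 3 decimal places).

Let x1 = kg of sunflower meal, x2 = kg of cassava meal, x3 = kg of pea protein.
Minimise 0.2x1 + 0.17x2 + 0.81x3 subject to:
  217x1 + 35x2 + 19x3 ≤ 157   (crude fibre)
  65x1 + 29x2 + 46x3 ≤ 211   (ash)
  3.9x1 + 1.8x2 + 1.5x3 ≥ 4.3   (calcium)
  x3 ≤ 1.6
  x2 ≤ 2.9
  x1, x2, x3 ≥ 0.
At the optimum only sunflower meal, cassava meal are positive (pea protein = 0). The crude fibre and calcium requirements are met with equality.
Solving gives x1 = 0.5199, x2 = 1.262.
Total cost: 0.2·0.5199 + 0.17·1.262 = 0.31852.

R0.319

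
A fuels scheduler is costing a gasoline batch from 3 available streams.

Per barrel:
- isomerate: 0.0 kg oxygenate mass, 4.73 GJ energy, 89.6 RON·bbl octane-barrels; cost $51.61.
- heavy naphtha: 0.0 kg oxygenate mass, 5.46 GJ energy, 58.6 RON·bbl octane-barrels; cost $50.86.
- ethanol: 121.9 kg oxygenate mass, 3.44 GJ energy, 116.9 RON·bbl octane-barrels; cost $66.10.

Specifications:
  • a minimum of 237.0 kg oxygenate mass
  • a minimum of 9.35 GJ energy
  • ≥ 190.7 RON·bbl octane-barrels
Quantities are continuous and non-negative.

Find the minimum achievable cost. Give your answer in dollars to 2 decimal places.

Treat it as an LP. Let x1 = barrels of isomerate, x2 = barrels of heavy naphtha, x3 = barrels of ethanol.
Minimize 51.61x1 + 50.86x2 + 66.1x3 subject to:
  121.9x3 ≥ 237   (oxygenate mass)
  4.73x1 + 5.46x2 + 3.44x3 ≥ 9.35   (energy)
  89.6x1 + 58.6x2 + 116.9x3 ≥ 190.7   (octane-barrels)
  x1, x2, x3 ≥ 0.
The minimum-cost mix takes nothing from isomerate — only heavy naphtha, ethanol. Binding constraints: oxygenate mass and energy.
Solving gives x2 = 0.48753, x3 = 1.9442.
Objective = 50.86·0.48753 + 66.1·1.9442 = 153.3074.

$153.31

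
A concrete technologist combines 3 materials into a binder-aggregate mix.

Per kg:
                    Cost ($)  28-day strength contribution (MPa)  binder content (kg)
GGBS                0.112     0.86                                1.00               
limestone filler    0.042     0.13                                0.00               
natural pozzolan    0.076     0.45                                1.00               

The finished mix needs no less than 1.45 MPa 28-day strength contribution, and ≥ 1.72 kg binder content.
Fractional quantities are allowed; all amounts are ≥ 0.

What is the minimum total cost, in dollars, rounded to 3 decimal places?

$0.190

Set it up as a linear program. Let x1 = kg of GGBS, x2 = kg of limestone filler, x3 = kg of natural pozzolan.
Minimize 0.112x1 + 0.042x2 + 0.076x3 subject to:
  0.86x1 + 0.13x2 + 0.45x3 ≥ 1.45   (28-day strength contribution)
  1x1 + 1x3 ≥ 1.72   (binder content)
  x1, x2, x3 ≥ 0.
At the optimum only GGBS, natural pozzolan are positive (limestone filler = 0). The 28-day strength contribution and binder content requirements are met with equality.
That vertex is x1 = 1.649, x3 = 0.07122.
Total cost: 0.112·1.649 + 0.076·0.07122 = 0.19010.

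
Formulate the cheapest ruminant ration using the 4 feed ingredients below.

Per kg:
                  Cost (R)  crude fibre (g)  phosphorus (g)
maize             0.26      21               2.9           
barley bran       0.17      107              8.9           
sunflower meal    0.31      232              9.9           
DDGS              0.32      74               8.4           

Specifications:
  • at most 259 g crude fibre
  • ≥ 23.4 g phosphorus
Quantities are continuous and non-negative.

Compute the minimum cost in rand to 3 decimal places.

R0.579

This is a linear program. Let x1 = kg of maize, x2 = kg of barley bran, x3 = kg of sunflower meal, x4 = kg of DDGS.
Minimize 0.26x1 + 0.17x2 + 0.31x3 + 0.32x4 s.t.:
  21x1 + 107x2 + 232x3 + 74x4 ≤ 259   (crude fibre)
  2.9x1 + 8.9x2 + 9.9x3 + 8.4x4 ≥ 23.4   (phosphorus)
  x1, x2, x3, x4 ≥ 0.
The optimal basis is {barley bran, DDGS}; maize, sunflower meal drop out. There the crude fibre and phosphorus constraints are tight.
That vertex is x2 = 1.848, x4 = 0.8272.
Objective = 0.17·1.848 + 0.32·0.8272 = 0.57886.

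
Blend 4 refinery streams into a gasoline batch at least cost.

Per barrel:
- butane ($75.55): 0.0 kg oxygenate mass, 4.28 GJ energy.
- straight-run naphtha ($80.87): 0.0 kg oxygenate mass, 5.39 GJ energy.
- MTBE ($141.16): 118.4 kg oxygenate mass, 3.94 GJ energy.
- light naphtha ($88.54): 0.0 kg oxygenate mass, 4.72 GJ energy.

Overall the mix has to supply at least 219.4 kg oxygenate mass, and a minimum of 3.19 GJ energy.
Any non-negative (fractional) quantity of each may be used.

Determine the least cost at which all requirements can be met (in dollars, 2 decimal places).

Treat it as an LP. Let x1 = barrels of butane, x2 = barrels of straight-run naphtha, x3 = barrels of MTBE, x4 = barrels of light naphtha.
Minimize 75.55x1 + 80.87x2 + 141.16x3 + 88.54x4 s.t.:
  118.4x3 ≥ 219.4   (oxygenate mass)
  4.28x1 + 5.39x2 + 3.94x3 + 4.72x4 ≥ 3.19   (energy)
  x1, x2, x3, x4 ≥ 0.
At the optimum only MTBE is positive (butane, straight-run naphtha, light naphtha = 0). The oxygenate mass requirement is met with equality.
That vertex is x3 = 1.85304.
Cost = 141.16·1.85304 = 261.5751.

$261.58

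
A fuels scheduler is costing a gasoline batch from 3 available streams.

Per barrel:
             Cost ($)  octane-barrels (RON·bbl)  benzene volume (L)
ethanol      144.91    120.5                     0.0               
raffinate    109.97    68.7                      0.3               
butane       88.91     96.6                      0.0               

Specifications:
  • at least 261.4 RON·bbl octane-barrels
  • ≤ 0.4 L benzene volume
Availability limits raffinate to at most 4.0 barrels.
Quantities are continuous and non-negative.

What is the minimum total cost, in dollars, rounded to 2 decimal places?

$240.59

This is a linear program. Let x1 = barrels of ethanol, x2 = barrels of raffinate, x3 = barrels of butane.
Minimise 144.91x1 + 109.97x2 + 88.91x3 s.t.:
  120.5x1 + 68.7x2 + 96.6x3 ≥ 261.4   (octane-barrels)
  0.3x2 ≤ 0.4   (benzene volume)
  x2 ≤ 4
  x1, x2, x3 ≥ 0.
The minimum-cost mix takes nothing from ethanol, raffinate — only butane. There the octane-barrels constraint is tight.
That vertex is x3 = 2.706.
Total cost: 88.91·2.706 = 240.5905.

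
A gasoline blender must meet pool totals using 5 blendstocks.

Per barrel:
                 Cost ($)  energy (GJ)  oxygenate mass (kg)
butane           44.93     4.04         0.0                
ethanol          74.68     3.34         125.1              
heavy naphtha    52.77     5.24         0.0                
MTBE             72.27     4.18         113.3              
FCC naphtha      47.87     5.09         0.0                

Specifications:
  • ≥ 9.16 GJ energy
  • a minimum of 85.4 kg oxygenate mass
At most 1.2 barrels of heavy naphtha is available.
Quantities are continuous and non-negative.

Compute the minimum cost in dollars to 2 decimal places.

$110.99

Treat it as an LP. Let x1 = barrels of butane, x2 = barrels of ethanol, x3 = barrels of heavy naphtha, x4 = barrels of MTBE, x5 = barrels of FCC naphtha.
min 44.93x1 + 74.68x2 + 52.77x3 + 72.27x4 + 47.87x5 subject to:
  4.04x1 + 3.34x2 + 5.24x3 + 4.18x4 + 5.09x5 ≥ 9.16   (energy)
  125.1x2 + 113.3x4 ≥ 85.4   (oxygenate mass)
  x3 ≤ 1.2
  x1, x2, x3, x4, x5 ≥ 0.
The minimum-cost mix takes nothing from butane, ethanol, heavy naphtha — only MTBE, FCC naphtha. There the energy and oxygenate mass constraints are tight.
So MTBE = 0.75375 barrels, FCC naphtha = 1.1806 barrels.
Hence cost = 72.27·0.75375 + 47.87·1.1806 = $110.9888.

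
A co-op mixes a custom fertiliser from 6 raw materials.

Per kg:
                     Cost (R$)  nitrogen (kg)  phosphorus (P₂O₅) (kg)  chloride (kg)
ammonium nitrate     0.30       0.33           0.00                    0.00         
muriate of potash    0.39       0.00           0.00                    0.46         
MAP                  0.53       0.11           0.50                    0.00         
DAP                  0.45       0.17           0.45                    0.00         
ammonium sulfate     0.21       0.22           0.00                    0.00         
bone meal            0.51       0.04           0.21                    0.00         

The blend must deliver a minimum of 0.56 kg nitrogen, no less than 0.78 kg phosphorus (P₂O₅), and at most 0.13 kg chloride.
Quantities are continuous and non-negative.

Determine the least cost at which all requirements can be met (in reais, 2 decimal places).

R$1.02

This is a linear program. Let x1 = kg of ammonium nitrate, x2 = kg of muriate of potash, x3 = kg of MAP, x4 = kg of DAP, x5 = kg of ammonium sulfate, x6 = kg of bone meal.
Minimise 0.3x1 + 0.39x2 + 0.53x3 + 0.45x4 + 0.21x5 + 0.51x6 with:
  0.33x1 + 0.11x3 + 0.17x4 + 0.22x5 + 0.04x6 ≥ 0.56   (nitrogen)
  0.5x3 + 0.45x4 + 0.21x6 ≥ 0.78   (phosphorus (P₂O₅))
  0.46x2 ≤ 0.13   (chloride)
  x1, x2, x3, x4, x5, x6 ≥ 0.
At the optimum only ammonium nitrate, DAP are positive (muriate of potash, MAP, ammonium sulfate, bone meal = 0). Binding constraints: nitrogen and phosphorus (P₂O₅).
That vertex is x1 = 0.804, x4 = 1.733.
Hence cost = 0.3·0.804 + 0.45·1.733 = R$1.0211.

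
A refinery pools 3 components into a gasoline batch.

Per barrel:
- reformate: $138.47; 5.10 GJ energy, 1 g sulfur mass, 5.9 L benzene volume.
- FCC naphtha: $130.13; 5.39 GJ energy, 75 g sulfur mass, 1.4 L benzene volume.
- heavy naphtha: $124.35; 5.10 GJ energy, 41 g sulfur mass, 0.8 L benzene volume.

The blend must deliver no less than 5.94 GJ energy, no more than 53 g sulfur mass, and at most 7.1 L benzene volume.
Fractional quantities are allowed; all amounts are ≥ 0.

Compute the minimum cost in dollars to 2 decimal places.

$144.62

Treat it as an LP. Let x1 = barrels of reformate, x2 = barrels of FCC naphtha, x3 = barrels of heavy naphtha.
Minimise 138.47x1 + 130.13x2 + 124.35x3 subject to:
  5.1x1 + 5.39x2 + 5.1x3 ≥ 5.94   (energy)
  1x1 + 75x2 + 41x3 ≤ 53   (sulfur mass)
  5.9x1 + 1.4x2 + 0.8x3 ≤ 7.1   (benzene volume)
  x1, x2, x3 ≥ 0.
The cheapest feasible vertex uses only FCC naphtha, heavy naphtha; reformate is not used. There the energy and sulfur mass constraints are tight.
That vertex is x2 = 0.1657, x3 = 0.9896.
Cost = 130.13·0.1657 + 124.35·0.9896 = 144.6193.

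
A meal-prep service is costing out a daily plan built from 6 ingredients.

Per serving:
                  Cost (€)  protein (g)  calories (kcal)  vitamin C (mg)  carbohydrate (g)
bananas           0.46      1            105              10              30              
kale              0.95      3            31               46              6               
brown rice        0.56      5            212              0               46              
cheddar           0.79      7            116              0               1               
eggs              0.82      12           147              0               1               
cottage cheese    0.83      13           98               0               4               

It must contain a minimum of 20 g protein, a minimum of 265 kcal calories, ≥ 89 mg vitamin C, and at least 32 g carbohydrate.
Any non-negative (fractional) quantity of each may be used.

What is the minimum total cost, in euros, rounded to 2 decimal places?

€2.87

Let x1 = servings of bananas, x2 = servings of kale, x3 = servings of brown rice, x4 = servings of cheddar, x5 = servings of eggs, x6 = servings of cottage cheese.
Minimise 0.46x1 + 0.95x2 + 0.56x3 + 0.79x4 + 0.82x5 + 0.83x6 with:
  1x1 + 3x2 + 5x3 + 7x4 + 12x5 + 13x6 ≥ 20   (protein)
  105x1 + 31x2 + 212x3 + 116x4 + 147x5 + 98x6 ≥ 265   (calories)
  10x1 + 46x2 ≥ 89   (vitamin C)
  30x1 + 6x2 + 46x3 + 1x4 + 1x5 + 4x6 ≥ 32   (carbohydrate)
  x1, x2, x3, x4, x5, x6 ≥ 0.
The optimal basis is {kale, brown rice, eggs, cottage cheese}; bananas, cheddar drop out. Binding constraints: protein, calories, vitamin C, carbohydrate.
Optimal quantities: kale = 1.935 servings, brown rice = 0.3921 servings, eggs = 0.5245 servings, cottage cheese = 0.457 servings.
Objective = 0.95·1.935 + 0.56·0.3921 + 0.82·0.5245 + 0.83·0.457 = 2.8672.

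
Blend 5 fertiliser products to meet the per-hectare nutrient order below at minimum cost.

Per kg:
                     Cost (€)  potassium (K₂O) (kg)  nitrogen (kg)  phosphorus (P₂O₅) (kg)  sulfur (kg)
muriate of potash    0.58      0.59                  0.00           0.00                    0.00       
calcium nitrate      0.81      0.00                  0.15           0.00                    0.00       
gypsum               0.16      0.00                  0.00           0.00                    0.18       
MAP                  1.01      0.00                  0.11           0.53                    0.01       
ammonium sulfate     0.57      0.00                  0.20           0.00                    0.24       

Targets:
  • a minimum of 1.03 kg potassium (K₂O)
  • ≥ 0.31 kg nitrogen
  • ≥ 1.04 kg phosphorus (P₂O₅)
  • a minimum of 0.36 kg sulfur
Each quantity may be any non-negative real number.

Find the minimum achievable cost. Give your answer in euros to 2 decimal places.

€3.46

Set it up as a linear program. Let x1 = kg of muriate of potash, x2 = kg of calcium nitrate, x3 = kg of gypsum, x4 = kg of MAP, x5 = kg of ammonium sulfate.
Minimise 0.58x1 + 0.81x2 + 0.16x3 + 1.01x4 + 0.57x5 subject to:
  0.59x1 ≥ 1.03   (potassium (K₂O))
  0.15x2 + 0.11x4 + 0.2x5 ≥ 0.31   (nitrogen)
  0.53x4 ≥ 1.04   (phosphorus (P₂O₅))
  0.18x3 + 0.01x4 + 0.24x5 ≥ 0.36   (sulfur)
  x1, x2, x3, x4, x5 ≥ 0.
At the optimum only muriate of potash, gypsum, MAP, ammonium sulfate are positive (calcium nitrate = 0). The potassium (K₂O), nitrogen, phosphorus (P₂O₅), sulfur requirements are met with equality.
Optimal quantities: muriate of potash = 1.746 kg, gypsum = 1.263 kg, MAP = 1.962 kg, ammonium sulfate = 0.4708 kg.
Hence cost = 0.58·1.746 + 0.16·1.263 + 1.01·1.962 + 0.57·0.4708 = €3.4647.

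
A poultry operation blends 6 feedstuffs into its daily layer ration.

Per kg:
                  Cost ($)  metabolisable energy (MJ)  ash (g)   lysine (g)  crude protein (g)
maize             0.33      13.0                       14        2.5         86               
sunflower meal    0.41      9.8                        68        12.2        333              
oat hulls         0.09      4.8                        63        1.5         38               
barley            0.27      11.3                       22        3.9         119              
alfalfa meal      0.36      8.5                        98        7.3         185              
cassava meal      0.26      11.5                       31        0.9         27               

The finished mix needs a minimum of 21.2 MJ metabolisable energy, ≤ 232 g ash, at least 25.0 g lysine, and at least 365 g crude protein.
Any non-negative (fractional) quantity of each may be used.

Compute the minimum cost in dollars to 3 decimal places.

Let x1 = kg of maize, x2 = kg of sunflower meal, x3 = kg of oat hulls, x4 = kg of barley, x5 = kg of alfalfa meal, x6 = kg of cassava meal.
Minimise 0.33x1 + 0.41x2 + 0.09x3 + 0.27x4 + 0.36x5 + 0.26x6 s.t.:
  13x1 + 9.8x2 + 4.8x3 + 11.3x4 + 8.5x5 + 11.5x6 ≥ 21.2   (metabolisable energy)
  14x1 + 68x2 + 63x3 + 22x4 + 98x5 + 31x6 ≤ 232   (ash)
  2.5x1 + 12.2x2 + 1.5x3 + 3.9x4 + 7.3x5 + 0.9x6 ≥ 25   (lysine)
  86x1 + 333x2 + 38x3 + 119x4 + 185x5 + 27x6 ≥ 365   (crude protein)
  x1, x2, x3, x4, x5, x6 ≥ 0.
The cheapest feasible vertex uses only sunflower meal, oat hulls; maize, barley, alfalfa meal, cassava meal are not used. The metabolisable energy and lysine requirements are met with equality.
Optimal quantities: sunflower meal = 2.0109 kg, oat hulls = 0.31099 kg.
Objective = 0.41·2.0109 + 0.09·0.31099 = 0.85246.

$0.852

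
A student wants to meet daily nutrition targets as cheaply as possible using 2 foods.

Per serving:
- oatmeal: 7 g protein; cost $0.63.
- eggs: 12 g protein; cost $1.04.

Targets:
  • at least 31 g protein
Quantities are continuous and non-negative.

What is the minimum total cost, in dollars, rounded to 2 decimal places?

Let x1 = servings of oatmeal, x2 = servings of eggs.
Minimise 0.63x1 + 1.04x2 with:
  7x1 + 12x2 ≥ 31   (protein)
  x1, x2 ≥ 0.
At the optimum only eggs is positive (oatmeal = 0). There the protein constraint is tight.
Solving gives x2 = 2.583.
Objective = 1.04·2.583 = 2.6863.

$2.69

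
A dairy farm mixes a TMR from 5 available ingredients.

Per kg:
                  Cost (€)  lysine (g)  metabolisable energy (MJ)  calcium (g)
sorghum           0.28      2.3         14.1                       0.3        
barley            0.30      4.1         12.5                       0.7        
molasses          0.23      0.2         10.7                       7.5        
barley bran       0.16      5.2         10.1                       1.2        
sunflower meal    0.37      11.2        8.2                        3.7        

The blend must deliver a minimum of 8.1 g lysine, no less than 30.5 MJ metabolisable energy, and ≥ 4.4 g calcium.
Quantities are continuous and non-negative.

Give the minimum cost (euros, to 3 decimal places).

€0.491

This is a linear program. Let x1 = kg of sorghum, x2 = kg of barley, x3 = kg of molasses, x4 = kg of barley bran, x5 = kg of sunflower meal.
min 0.28x1 + 0.3x2 + 0.23x3 + 0.16x4 + 0.37x5 subject to:
  2.3x1 + 4.1x2 + 0.2x3 + 5.2x4 + 11.2x5 ≥ 8.1   (lysine)
  14.1x1 + 12.5x2 + 10.7x3 + 10.1x4 + 8.2x5 ≥ 30.5   (metabolisable energy)
  0.3x1 + 0.7x2 + 7.5x3 + 1.2x4 + 3.7x5 ≥ 4.4   (calcium)
  x1, x2, x3, x4, x5 ≥ 0.
The cheapest feasible vertex uses only molasses, barley bran; sorghum, barley, sunflower meal are not used. There the metabolisable energy and calcium constraints are tight.
Solving gives x3 = 0.1246, x4 = 2.888.
Objective = 0.23·0.1246 + 0.16·2.888 = 0.49074.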